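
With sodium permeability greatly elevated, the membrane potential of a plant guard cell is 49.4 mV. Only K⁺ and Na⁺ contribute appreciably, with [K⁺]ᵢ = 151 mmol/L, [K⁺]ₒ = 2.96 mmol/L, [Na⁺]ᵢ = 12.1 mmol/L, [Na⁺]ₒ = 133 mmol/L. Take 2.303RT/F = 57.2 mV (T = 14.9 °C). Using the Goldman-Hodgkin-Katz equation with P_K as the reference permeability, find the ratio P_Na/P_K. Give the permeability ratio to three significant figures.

24.7

Let α = P_Na/P_K. GHK: Vm = 57.2·log₁₀[(Kₒ + α·Naₒ)/(Kᵢ + α·Naᵢ)].
10^(Vm/57.2) = 10^(49.4/57.2) = 7.3053
So 7.3053·(Kᵢ + α·Naᵢ) = Kₒ + α·Naₒ → α = (7.3053·151.0 − 2.96) / (133.0 − 7.3053·12.1)
α = (1103 − 2.96) / (133.0 − 88.39) = 1100/44.61 = 24.66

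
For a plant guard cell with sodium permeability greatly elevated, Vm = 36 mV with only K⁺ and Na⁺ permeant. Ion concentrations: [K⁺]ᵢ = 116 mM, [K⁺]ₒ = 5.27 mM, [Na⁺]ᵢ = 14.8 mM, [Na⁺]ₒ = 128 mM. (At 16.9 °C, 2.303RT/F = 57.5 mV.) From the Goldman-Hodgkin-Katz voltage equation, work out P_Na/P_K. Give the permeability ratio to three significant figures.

7.41

Let α = P_Na/P_K. GHK: Vm = 57.5·log₁₀[(Kₒ + α·Naₒ)/(Kᵢ + α·Naᵢ)].
10^(Vm/57.5) = 10^(36.0/57.5) = 4.2275
So 4.2275·(Kᵢ + α·Naᵢ) = Kₒ + α·Naₒ → α = (4.2275·116.0 − 5.27) / (128.0 − 4.2275·14.8)
α = (490.4 − 5.27) / (128.0 − 62.57) = 485.1/65.43 = 7.414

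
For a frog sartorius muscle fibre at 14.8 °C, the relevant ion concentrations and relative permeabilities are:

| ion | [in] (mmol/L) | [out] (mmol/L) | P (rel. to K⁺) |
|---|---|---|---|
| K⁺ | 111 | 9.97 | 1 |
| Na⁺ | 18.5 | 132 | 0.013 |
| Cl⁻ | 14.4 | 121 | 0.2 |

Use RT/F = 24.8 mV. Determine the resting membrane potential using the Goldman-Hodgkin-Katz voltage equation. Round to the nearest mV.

Vm = 24.8 · ln[(Σ P·[cation]ₒ + Σ P·[anion]ᵢ) / (Σ P·[cation]ᵢ + Σ P·[anion]ₒ)]
Numerator = 1×9.97 + 0.013×132 + 0.2×14.4 = 14.57
Denominator = 1×111 + 0.013×18.5 + 0.2×121 = 135.4
Vm = 24.8 · ln(0.10755) = 24.8 × (-2.2298) = -55.30 mV

-55 mV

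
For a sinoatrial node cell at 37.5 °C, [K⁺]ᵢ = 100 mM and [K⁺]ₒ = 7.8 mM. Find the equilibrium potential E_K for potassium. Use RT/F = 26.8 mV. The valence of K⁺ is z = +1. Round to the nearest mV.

-68 mV

E = (26.8/z) · ln([K⁺]_out/[K⁺]_in) with z = +1.
= (26.8/1) · ln(7.8/100) = 26.80 · ln(0.078)
= 26.80 · (-2.5510) = -68.37 mV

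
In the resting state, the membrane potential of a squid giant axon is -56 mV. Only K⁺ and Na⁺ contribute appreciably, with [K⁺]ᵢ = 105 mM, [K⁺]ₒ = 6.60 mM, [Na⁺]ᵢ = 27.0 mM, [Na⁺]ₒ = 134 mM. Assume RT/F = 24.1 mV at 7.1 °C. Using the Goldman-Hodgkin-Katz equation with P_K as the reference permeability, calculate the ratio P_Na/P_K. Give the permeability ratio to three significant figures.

Let α = P_Na/P_K. GHK: Vm = 24.1·ln[(Kₒ + α·Naₒ)/(Kᵢ + α·Naᵢ)].
e^(Vm/24.1) = e^(-56.0/24.1) = 0.097915
So 0.097915·(Kᵢ + α·Naᵢ) = Kₒ + α·Naₒ → α = (0.097915·105.0 − 6.6) / (134.0 − 0.097915·27.0)
α = (10.28 − 6.6) / (134.0 − 2.644) = 3.681/131.4 = 0.02802

0.0280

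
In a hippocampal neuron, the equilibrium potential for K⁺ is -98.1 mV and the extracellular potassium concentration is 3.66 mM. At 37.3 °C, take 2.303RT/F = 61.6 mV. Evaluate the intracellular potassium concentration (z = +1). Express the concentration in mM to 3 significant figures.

143 mM

Nernst: E = (61.6/1) · log₁₀([out]/[in]), so log₁₀([out]/[in]) = -98.1 × 1 / 61.6 = -1.5925.
[out]/[in] = 10^(-1.5925) = 0.02555.
[in] = 3.66 / 0.02555 = 143.2 mM.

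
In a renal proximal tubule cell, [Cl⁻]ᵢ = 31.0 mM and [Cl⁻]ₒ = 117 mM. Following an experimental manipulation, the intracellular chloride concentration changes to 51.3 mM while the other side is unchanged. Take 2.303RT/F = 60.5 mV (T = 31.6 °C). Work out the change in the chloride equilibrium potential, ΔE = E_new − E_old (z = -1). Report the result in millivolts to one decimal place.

13.2 mV

E_old = (60.5/-1)·log₁₀(117/31.0) = -34.90 mV
E_new = (60.5/-1)·log₁₀(117/51.3) = -21.66 mV
ΔE = -21.66 − (-34.90) = 13.23 mV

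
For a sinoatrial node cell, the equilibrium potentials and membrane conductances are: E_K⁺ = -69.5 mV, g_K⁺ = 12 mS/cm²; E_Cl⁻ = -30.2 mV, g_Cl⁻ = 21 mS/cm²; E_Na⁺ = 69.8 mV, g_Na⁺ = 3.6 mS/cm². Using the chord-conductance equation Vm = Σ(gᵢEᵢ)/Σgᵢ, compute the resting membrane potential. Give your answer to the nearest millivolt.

-33 mV

Σ gᵢEᵢ = 12·(-69.5) + 21·(-30.2) + 3.6·(69.8) = -1216.92
Σ gᵢ = 12 + 21 + 3.6 = 36.6
Vm = -1216.92 / 36.6 = -33.25 mV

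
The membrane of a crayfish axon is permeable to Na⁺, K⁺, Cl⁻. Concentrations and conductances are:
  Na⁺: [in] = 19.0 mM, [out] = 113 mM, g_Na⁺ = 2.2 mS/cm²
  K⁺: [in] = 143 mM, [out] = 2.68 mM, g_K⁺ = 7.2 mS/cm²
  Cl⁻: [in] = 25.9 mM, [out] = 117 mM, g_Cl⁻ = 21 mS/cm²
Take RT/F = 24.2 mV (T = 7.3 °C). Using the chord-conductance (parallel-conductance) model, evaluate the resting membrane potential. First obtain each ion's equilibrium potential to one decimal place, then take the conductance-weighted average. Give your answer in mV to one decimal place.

E_Na⁺ = (24.2/1)·ln(113/19.0) = 43.1 mV
E_K⁺ = (24.2/1)·ln(2.68/143) = -96.2 mV
E_Cl⁻ = (24.2/-1)·ln(117/25.9) = -36.5 mV
Vm = (Σ gᵢEᵢ)/(Σ gᵢ) = (2.2·43.1 + 7.2·-96.2 + 21·-36.5) / (2.2 + 7.2 + 21)
= -1364.32 / 30.4 = -44.88 mV

-44.9 mV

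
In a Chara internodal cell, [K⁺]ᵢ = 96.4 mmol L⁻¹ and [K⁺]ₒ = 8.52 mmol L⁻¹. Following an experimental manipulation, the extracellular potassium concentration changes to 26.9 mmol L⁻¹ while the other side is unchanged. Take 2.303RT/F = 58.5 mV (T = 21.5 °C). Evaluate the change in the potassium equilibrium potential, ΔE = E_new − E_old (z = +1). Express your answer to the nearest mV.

29 mV

E_old = (58.5/1)·log₁₀(8.52/96.4) = -61.64 mV
E_new = (58.5/1)·log₁₀(26.9/96.4) = -32.43 mV
ΔE = -32.43 − (-61.64) = 29.21 mV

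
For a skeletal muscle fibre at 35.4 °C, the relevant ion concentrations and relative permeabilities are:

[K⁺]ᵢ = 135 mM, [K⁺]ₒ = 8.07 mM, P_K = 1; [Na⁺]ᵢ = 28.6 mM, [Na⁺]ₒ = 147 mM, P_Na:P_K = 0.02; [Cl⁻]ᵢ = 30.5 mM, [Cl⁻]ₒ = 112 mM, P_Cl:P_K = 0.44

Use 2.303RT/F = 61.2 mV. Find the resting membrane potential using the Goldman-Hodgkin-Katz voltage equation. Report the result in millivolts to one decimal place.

Vm = 61.2 · log₁₀[(Σ P·[cation]ₒ + Σ P·[anion]ᵢ) / (Σ P·[cation]ᵢ + Σ P·[anion]ₒ)]
Numerator = 1×8.07 + 0.02×147 + 0.44×30.5 = 24.43
Denominator = 1×135 + 0.02×28.6 + 0.44×112 = 184.9
Vm = 61.2 · log₁₀(0.13216) = 61.2 × (-0.8789) = -53.79 mV

-53.8 mV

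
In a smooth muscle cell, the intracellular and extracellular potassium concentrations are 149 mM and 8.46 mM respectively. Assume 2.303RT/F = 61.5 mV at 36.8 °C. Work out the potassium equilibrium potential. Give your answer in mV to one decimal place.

-76.6 mV

E = (61.5/z) · log₁₀([K⁺]_out/[K⁺]_in) with z = +1.
= (61.5/1) · log₁₀(8.46/149) = 61.50 · log₁₀(0.05678)
= 61.50 · (-1.2458) = -76.62 mV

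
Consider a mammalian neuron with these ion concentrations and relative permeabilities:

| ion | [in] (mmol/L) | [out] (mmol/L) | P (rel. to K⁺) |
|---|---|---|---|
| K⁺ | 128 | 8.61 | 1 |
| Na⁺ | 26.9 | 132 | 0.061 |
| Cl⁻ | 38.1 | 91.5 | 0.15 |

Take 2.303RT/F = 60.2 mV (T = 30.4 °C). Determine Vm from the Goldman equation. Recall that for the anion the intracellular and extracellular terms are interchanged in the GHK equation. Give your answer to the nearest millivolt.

Vm = 60.2 · log₁₀[(Σ P·[cation]ₒ + Σ P·[anion]ᵢ) / (Σ P·[cation]ᵢ + Σ P·[anion]ₒ)]
Numerator = 1×8.61 + 0.061×132 + 0.15×38.1 = 22.38
Denominator = 1×128 + 0.061×26.9 + 0.15×91.5 = 143.4
Vm = 60.2 · log₁₀(0.15608) = 60.2 × (-0.8066) = -48.56 mV

-49 mV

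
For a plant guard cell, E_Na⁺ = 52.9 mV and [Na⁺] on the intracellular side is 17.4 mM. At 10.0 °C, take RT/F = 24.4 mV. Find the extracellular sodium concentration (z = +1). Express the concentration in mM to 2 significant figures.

150 mM

Nernst: E = (24.4/1) · ln([out]/[in]), so ln([out]/[in]) = 52.9 × 1 / 24.4 = 2.1680.
[out]/[in] = e^(2.1680) = 8.741.
[out] = 8.741 × 17.4 = 152.1 mM.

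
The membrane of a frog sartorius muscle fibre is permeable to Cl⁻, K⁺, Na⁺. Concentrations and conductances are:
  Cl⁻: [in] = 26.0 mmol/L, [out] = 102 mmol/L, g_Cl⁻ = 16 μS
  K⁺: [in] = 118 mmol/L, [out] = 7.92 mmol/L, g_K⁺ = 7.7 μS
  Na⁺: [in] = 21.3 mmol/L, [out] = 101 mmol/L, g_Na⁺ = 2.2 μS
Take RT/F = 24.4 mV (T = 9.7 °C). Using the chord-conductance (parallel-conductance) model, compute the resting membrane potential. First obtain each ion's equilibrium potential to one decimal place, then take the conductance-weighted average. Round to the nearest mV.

-37 mV

E_Cl⁻ = (24.4/-1)·ln(102/26.0) = -33.4 mV
E_K⁺ = (24.4/1)·ln(7.92/118) = -65.9 mV
E_Na⁺ = (24.4/1)·ln(101/21.3) = 38.0 mV
Vm = (Σ gᵢEᵢ)/(Σ gᵢ) = (16·-33.4 + 7.7·-65.9 + 2.2·38.0) / (16 + 7.7 + 2.2)
= -958.23 / 25.9 = -37.00 mV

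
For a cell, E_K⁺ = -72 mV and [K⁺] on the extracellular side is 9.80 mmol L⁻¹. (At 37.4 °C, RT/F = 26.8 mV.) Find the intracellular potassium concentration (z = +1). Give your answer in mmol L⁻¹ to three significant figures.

Nernst: E = (26.8/1) · ln([out]/[in]), so ln([out]/[in]) = -72.0 × 1 / 26.8 = -2.6866.
[out]/[in] = e^(-2.6866) = 0.06811.
[in] = 9.80 / 0.06811 = 143.9 mmol L⁻¹.

144 mmol L⁻¹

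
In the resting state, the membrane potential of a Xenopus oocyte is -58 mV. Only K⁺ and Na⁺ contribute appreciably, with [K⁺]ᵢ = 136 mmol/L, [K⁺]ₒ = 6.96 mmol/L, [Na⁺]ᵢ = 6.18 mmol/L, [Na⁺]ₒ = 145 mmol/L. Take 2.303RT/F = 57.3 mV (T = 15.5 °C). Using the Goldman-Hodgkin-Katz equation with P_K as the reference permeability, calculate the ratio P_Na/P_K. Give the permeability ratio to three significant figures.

0.0434

Let α = P_Na/P_K. GHK: Vm = 57.3·log₁₀[(Kₒ + α·Naₒ)/(Kᵢ + α·Naᵢ)].
10^(Vm/57.3) = 10^(-58.0/57.3) = 0.097226
So 0.097226·(Kᵢ + α·Naᵢ) = Kₒ + α·Naₒ → α = (0.097226·136.0 − 6.96) / (145.0 − 0.097226·6.18)
α = (13.22 − 6.96) / (145.0 − 0.6009) = 6.263/144.4 = 0.04337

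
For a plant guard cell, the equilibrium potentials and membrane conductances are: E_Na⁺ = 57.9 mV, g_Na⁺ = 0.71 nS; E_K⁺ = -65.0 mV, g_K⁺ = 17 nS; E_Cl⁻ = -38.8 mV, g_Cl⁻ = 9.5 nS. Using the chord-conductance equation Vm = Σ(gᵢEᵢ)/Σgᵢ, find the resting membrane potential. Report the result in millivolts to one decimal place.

Σ gᵢEᵢ = 0.71·(57.9) + 17·(-65.0) + 9.5·(-38.8) = -1432.49
Σ gᵢ = 0.71 + 17 + 9.5 = 27.21
Vm = -1432.49 / 27.21 = -52.65 mV

-52.6 mV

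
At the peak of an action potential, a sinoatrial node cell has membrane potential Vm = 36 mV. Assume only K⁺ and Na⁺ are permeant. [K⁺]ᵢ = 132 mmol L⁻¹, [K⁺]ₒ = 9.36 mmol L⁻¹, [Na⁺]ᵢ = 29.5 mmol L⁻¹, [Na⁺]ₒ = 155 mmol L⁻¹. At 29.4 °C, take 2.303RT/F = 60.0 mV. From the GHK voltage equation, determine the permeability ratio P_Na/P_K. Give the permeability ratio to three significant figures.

Let α = P_Na/P_K. GHK: Vm = 60.0·log₁₀[(Kₒ + α·Naₒ)/(Kᵢ + α·Naᵢ)].
10^(Vm/60.0) = 10^(36.0/60.0) = 3.9811
So 3.9811·(Kᵢ + α·Naᵢ) = Kₒ + α·Naₒ → α = (3.9811·132.0 − 9.36) / (155.0 − 3.9811·29.5)
α = (525.5 − 9.36) / (155.0 − 117.4) = 516.1/37.56 = 13.74

13.7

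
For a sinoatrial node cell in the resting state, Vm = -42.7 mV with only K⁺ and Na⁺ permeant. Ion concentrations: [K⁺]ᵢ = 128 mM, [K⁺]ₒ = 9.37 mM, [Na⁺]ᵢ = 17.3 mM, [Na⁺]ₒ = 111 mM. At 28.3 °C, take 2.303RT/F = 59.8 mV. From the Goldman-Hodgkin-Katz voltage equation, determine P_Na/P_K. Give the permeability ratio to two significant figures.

Let α = P_Na/P_K. GHK: Vm = 59.8·log₁₀[(Kₒ + α·Naₒ)/(Kᵢ + α·Naᵢ)].
10^(Vm/59.8) = 10^(-42.7/59.8) = 0.19318
So 0.19318·(Kᵢ + α·Naᵢ) = Kₒ + α·Naₒ → α = (0.19318·128.0 − 9.37) / (111.0 − 0.19318·17.3)
α = (24.73 − 9.37) / (111.0 − 3.342) = 15.36/107.7 = 0.1426

0.14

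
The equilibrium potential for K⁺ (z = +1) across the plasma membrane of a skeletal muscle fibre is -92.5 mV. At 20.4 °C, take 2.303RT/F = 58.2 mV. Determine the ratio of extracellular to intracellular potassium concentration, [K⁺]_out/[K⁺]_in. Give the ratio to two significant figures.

log₁₀([out]/[in]) = E·z/(58.2) = -92.5 × 1 / 58.2 = -1.5893
[out]/[in] = 10^(-1.5893) = 0.02574

0.026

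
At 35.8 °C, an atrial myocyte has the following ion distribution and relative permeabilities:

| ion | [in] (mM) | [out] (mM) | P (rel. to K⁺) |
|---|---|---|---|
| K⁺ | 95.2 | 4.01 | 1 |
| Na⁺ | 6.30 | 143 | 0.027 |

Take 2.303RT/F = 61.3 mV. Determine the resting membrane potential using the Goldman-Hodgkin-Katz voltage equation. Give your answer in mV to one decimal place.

-66.4 mV

Vm = 61.3 · log₁₀[(Σ P·[cation]ₒ + Σ P·[anion]ᵢ) / (Σ P·[cation]ᵢ + Σ P·[anion]ₒ)]
Numerator = 1×4.01 + 0.027×143 = 7.871
Denominator = 1×95.2 + 0.027×6.30 = 95.37
Vm = 61.3 · log₁₀(0.082531) = 61.3 × (-1.0834) = -66.41 mV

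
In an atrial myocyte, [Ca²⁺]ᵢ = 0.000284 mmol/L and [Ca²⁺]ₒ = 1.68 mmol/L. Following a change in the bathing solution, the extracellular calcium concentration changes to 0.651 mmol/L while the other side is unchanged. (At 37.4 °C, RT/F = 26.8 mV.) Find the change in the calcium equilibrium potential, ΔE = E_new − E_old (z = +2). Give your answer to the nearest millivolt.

-13 mV

E_old = (26.8/2)·ln(1.68/0.000284) = 116.38 mV
E_new = (26.8/2)·ln(0.651/0.000284) = 103.68 mV
ΔE = 103.68 − (116.38) = -12.70 mV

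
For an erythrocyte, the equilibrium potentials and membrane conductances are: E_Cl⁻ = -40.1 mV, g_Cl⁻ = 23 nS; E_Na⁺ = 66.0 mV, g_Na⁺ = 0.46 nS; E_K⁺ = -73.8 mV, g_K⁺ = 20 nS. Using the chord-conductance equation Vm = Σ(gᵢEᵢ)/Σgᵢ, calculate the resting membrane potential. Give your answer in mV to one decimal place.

Σ gᵢEᵢ = 23·(-40.1) + 0.46·(66.0) + 20·(-73.8) = -2367.94
Σ gᵢ = 23 + 0.46 + 20 = 43.46
Vm = -2367.94 / 43.46 = -54.49 mV

-54.5 mV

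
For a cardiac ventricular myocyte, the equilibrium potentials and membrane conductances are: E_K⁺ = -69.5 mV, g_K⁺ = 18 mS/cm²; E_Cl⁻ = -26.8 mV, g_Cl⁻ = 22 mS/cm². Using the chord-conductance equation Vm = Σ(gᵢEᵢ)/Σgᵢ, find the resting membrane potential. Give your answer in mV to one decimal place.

Σ gᵢEᵢ = 18·(-69.5) + 22·(-26.8) = -1840.60
Σ gᵢ = 18 + 22 = 40
Vm = -1840.60 / 40 = -46.02 mV

-46.0 mV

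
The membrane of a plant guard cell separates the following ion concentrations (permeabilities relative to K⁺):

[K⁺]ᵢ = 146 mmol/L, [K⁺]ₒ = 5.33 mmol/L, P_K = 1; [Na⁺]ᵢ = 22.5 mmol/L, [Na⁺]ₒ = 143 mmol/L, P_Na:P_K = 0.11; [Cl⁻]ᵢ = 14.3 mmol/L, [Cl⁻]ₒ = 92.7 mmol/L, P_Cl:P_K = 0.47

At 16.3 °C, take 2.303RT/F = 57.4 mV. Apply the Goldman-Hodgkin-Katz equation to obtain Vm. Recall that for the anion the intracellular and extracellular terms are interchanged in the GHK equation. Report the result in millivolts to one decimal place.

Vm = 57.4 · log₁₀[(Σ P·[cation]ₒ + Σ P·[anion]ᵢ) / (Σ P·[cation]ᵢ + Σ P·[anion]ₒ)]
Numerator = 1×5.33 + 0.11×143 + 0.47×14.3 = 27.78
Denominator = 1×146 + 0.11×22.5 + 0.47×92.7 = 192
Vm = 57.4 · log₁₀(0.14466) = 57.4 × (-0.8397) = -48.20 mV

-48.2 mV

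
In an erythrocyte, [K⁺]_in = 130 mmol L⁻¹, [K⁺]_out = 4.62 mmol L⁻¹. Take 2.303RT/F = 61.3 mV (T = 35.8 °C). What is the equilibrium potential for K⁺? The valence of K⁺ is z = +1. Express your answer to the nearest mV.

-89 mV

E = (61.3/z) · log₁₀([K⁺]_out/[K⁺]_in) with z = +1.
= (61.3/1) · log₁₀(4.62/130) = 61.30 · log₁₀(0.03554)
= 61.30 · (-1.4493) = -88.84 mV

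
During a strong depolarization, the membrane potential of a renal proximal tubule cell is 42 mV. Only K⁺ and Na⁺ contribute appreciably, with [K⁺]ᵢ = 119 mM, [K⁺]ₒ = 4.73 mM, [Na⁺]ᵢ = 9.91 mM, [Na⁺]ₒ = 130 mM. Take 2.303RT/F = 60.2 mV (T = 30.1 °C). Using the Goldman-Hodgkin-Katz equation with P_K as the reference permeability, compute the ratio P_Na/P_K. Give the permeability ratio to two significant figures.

7.3

Let α = P_Na/P_K. GHK: Vm = 60.2·log₁₀[(Kₒ + α·Naₒ)/(Kᵢ + α·Naᵢ)].
10^(Vm/60.2) = 10^(42.0/60.2) = 4.9851
So 4.9851·(Kᵢ + α·Naᵢ) = Kₒ + α·Naₒ → α = (4.9851·119.0 − 4.73) / (130.0 − 4.9851·9.91)
α = (593.2 − 4.73) / (130.0 − 49.4) = 588.5/80.6 = 7.302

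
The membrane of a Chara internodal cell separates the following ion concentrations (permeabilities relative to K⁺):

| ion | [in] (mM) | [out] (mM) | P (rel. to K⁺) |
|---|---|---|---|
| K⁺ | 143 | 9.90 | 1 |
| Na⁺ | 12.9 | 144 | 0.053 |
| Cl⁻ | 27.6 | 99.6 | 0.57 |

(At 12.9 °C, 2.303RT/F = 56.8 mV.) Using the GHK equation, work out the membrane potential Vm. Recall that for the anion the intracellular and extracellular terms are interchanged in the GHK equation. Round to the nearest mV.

Vm = 56.8 · log₁₀[(Σ P·[cation]ₒ + Σ P·[anion]ᵢ) / (Σ P·[cation]ᵢ + Σ P·[anion]ₒ)]
Numerator = 1×9.90 + 0.053×144 + 0.57×27.6 = 33.26
Denominator = 1×143 + 0.053×12.9 + 0.57×99.6 = 200.5
Vm = 56.8 · log₁₀(0.16594) = 56.8 × (-0.7800) = -44.31 mV

-44 mV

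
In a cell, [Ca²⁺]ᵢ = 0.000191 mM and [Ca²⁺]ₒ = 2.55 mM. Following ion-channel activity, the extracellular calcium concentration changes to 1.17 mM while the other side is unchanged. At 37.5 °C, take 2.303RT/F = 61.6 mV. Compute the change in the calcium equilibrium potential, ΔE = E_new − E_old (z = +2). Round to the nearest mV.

-10 mV

E_old = (61.6/2)·log₁₀(2.55/0.000191) = 127.07 mV
E_new = (61.6/2)·log₁₀(1.17/0.000191) = 116.64 mV
ΔE = 116.64 − (127.07) = -10.42 mV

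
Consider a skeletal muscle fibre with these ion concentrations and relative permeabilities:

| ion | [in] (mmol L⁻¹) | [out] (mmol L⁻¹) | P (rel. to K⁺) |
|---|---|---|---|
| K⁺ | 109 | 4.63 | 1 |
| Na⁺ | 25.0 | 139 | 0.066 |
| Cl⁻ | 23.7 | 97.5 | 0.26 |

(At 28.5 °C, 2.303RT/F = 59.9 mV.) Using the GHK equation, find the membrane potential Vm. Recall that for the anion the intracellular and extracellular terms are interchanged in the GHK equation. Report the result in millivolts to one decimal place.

-49.9 mV

Vm = 59.9 · log₁₀[(Σ P·[cation]ₒ + Σ P·[anion]ᵢ) / (Σ P·[cation]ᵢ + Σ P·[anion]ₒ)]
Numerator = 1×4.63 + 0.066×139 + 0.26×23.7 = 19.97
Denominator = 1×109 + 0.066×25.0 + 0.26×97.5 = 136
Vm = 59.9 · log₁₀(0.14681) = 59.9 × (-0.8332) = -49.91 mV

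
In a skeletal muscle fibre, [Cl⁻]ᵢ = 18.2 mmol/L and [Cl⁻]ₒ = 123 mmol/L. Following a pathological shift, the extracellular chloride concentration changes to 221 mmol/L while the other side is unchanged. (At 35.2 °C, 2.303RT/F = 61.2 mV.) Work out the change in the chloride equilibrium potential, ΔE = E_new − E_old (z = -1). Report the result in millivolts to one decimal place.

E_old = (61.2/-1)·log₁₀(123/18.2) = -50.79 mV
E_new = (61.2/-1)·log₁₀(221/18.2) = -66.36 mV
ΔE = -66.36 − (-50.79) = -15.57 mV

-15.6 mV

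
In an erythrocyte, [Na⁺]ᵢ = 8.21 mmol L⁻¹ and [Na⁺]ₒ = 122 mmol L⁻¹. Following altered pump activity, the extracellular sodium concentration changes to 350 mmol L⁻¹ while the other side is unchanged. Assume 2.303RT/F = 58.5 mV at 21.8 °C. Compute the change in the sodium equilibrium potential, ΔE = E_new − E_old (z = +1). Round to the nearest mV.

E_old = (58.5/1)·log₁₀(122/8.21) = 68.56 mV
E_new = (58.5/1)·log₁₀(350/8.21) = 95.34 mV
ΔE = 95.34 − (68.56) = 26.78 mV

27 mV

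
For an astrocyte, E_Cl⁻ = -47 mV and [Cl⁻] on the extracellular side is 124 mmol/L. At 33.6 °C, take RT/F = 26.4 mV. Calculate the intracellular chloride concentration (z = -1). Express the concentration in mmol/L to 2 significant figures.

21 mmol/L

Nernst: E = (26.4/-1) · ln([out]/[in]), so ln([out]/[in]) = -47.0 × -1 / 26.4 = 1.7803.
[out]/[in] = e^(1.7803) = 5.932.
[in] = 124 / 5.932 = 20.9 mmol/L.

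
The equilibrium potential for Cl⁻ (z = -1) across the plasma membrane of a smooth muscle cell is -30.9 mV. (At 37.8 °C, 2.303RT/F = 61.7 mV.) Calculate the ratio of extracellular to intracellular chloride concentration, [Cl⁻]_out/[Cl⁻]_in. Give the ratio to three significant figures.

log₁₀([out]/[in]) = E·z/(61.7) = -30.9 × -1 / 61.7 = 0.5008
[out]/[in] = 10^(0.5008) = 3.168

3.17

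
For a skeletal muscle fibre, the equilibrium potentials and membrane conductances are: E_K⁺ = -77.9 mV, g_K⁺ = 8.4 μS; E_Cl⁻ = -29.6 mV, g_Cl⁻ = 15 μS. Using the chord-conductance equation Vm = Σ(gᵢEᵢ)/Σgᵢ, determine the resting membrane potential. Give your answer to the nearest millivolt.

Σ gᵢEᵢ = 8.4·(-77.9) + 15·(-29.6) = -1098.36
Σ gᵢ = 8.4 + 15 = 23.4
Vm = -1098.36 / 23.4 = -46.94 mV

-47 mV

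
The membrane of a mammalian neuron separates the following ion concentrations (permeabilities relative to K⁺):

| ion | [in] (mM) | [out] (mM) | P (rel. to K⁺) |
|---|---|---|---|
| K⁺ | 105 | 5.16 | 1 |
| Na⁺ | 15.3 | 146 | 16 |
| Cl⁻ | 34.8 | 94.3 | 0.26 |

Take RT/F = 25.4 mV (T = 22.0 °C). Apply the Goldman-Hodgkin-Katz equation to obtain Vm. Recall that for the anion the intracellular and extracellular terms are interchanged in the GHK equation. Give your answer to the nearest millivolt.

47 mV

Vm = 25.4 · ln[(Σ P·[cation]ₒ + Σ P·[anion]ᵢ) / (Σ P·[cation]ᵢ + Σ P·[anion]ₒ)]
Numerator = 1×5.16 + 16×146 + 0.26×34.8 = 2350
Denominator = 1×105 + 16×15.3 + 0.26×94.3 = 374.3
Vm = 25.4 · ln(6.2786) = 25.4 × (1.8372) = 46.66 mV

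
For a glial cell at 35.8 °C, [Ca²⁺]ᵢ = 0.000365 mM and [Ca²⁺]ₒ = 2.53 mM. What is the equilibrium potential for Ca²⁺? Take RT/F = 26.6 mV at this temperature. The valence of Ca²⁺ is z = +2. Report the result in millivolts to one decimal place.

117.6 mV

E = (26.6/z) · ln([Ca²⁺]_out/[Ca²⁺]_in) with z = +2.
= (26.6/2) · ln(2.53/0.000365) = 13.30 · ln(6932)
= 13.30 · (8.8438) = 117.62 mV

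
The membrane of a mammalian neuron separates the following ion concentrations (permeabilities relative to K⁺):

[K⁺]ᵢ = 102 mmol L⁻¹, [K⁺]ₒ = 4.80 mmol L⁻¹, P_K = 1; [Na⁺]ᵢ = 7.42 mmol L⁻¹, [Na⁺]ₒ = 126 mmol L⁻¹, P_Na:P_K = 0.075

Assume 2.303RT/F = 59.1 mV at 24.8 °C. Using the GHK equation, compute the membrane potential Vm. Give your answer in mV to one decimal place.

Vm = 59.1 · log₁₀[(Σ P·[cation]ₒ + Σ P·[anion]ᵢ) / (Σ P·[cation]ᵢ + Σ P·[anion]ₒ)]
Numerator = 1×4.80 + 0.075×126 = 14.25
Denominator = 1×102 + 0.075×7.42 = 102.6
Vm = 59.1 · log₁₀(0.13895) = 59.1 × (-0.8571) = -50.66 mV

-50.7 mV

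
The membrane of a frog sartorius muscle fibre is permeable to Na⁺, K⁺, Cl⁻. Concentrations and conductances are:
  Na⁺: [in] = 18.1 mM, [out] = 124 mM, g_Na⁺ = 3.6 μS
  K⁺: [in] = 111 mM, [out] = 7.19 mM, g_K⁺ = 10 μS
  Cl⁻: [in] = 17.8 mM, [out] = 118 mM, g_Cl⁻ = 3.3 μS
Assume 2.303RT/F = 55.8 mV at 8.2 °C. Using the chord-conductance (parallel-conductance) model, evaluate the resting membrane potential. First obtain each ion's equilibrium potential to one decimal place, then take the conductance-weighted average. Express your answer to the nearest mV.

-38 mV

E_Na⁺ = (55.8/1)·log₁₀(124/18.1) = 46.6 mV
E_K⁺ = (55.8/1)·log₁₀(7.19/111) = -66.3 mV
E_Cl⁻ = (55.8/-1)·log₁₀(118/17.8) = -45.8 mV
Vm = (Σ gᵢEᵢ)/(Σ gᵢ) = (3.6·46.6 + 10·-66.3 + 3.3·-45.8) / (3.6 + 10 + 3.3)
= -646.38 / 16.9 = -38.25 mV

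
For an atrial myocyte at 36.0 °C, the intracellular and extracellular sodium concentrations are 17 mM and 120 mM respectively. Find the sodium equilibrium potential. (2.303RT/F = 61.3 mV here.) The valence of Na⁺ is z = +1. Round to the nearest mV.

52 mV

E = (61.3/z) · log₁₀([Na⁺]_out/[Na⁺]_in) with z = +1.
= (61.3/1) · log₁₀(120/17) = 61.30 · log₁₀(7.059)
= 61.30 · (0.8487) = 52.03 mV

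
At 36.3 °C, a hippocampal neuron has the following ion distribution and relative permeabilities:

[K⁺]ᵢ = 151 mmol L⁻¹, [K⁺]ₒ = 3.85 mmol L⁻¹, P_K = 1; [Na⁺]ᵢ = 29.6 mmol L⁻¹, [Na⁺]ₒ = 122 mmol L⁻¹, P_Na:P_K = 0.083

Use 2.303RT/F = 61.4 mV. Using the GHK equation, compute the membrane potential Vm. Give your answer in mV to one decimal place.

Vm = 61.4 · log₁₀[(Σ P·[cation]ₒ + Σ P·[anion]ᵢ) / (Σ P·[cation]ᵢ + Σ P·[anion]ₒ)]
Numerator = 1×3.85 + 0.083×122 = 13.98
Denominator = 1×151 + 0.083×29.6 = 153.5
Vm = 61.4 · log₁₀(0.091074) = 61.4 × (-1.0406) = -63.89 mV

-63.9 mV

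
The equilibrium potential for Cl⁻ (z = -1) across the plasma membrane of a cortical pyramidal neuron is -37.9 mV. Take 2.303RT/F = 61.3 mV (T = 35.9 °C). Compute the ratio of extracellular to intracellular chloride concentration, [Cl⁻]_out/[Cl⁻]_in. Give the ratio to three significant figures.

4.15

log₁₀([out]/[in]) = E·z/(61.3) = -37.9 × -1 / 61.3 = 0.6183
[out]/[in] = 10^(0.6183) = 4.152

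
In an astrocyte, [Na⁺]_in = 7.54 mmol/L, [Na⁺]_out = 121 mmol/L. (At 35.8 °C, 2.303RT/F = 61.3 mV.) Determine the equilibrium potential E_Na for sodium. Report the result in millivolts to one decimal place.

E = (61.3/z) · log₁₀([Na⁺]_out/[Na⁺]_in) with z = +1.
= (61.3/1) · log₁₀(121/7.54) = 61.30 · log₁₀(16.05)
= 61.30 · (1.2054) = 73.89 mV

73.9 mV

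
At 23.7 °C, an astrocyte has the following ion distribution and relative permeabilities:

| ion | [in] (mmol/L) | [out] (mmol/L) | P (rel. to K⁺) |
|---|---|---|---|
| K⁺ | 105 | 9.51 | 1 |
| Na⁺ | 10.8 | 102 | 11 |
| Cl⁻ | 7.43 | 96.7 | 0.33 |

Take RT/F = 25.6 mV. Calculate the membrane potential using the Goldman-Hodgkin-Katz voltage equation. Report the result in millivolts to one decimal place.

38.1 mV

Vm = 25.6 · ln[(Σ P·[cation]ₒ + Σ P·[anion]ᵢ) / (Σ P·[cation]ᵢ + Σ P·[anion]ₒ)]
Numerator = 1×9.51 + 11×102 + 0.33×7.43 = 1134
Denominator = 1×105 + 11×10.8 + 0.33×96.7 = 255.7
Vm = 25.6 · ln(4.4345) = 25.6 × (1.4894) = 38.13 mV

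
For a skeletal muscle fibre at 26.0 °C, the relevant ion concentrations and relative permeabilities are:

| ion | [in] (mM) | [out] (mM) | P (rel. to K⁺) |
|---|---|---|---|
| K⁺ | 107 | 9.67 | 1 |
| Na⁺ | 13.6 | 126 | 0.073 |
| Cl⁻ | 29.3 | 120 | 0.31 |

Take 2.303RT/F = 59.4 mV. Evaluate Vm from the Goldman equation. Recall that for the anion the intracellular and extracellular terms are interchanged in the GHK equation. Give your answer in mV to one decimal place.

Vm = 59.4 · log₁₀[(Σ P·[cation]ₒ + Σ P·[anion]ᵢ) / (Σ P·[cation]ᵢ + Σ P·[anion]ₒ)]
Numerator = 1×9.67 + 0.073×126 + 0.31×29.3 = 27.95
Denominator = 1×107 + 0.073×13.6 + 0.31×120 = 145.2
Vm = 59.4 · log₁₀(0.19251) = 59.4 × (-0.7155) = -42.50 mV

-42.5 mV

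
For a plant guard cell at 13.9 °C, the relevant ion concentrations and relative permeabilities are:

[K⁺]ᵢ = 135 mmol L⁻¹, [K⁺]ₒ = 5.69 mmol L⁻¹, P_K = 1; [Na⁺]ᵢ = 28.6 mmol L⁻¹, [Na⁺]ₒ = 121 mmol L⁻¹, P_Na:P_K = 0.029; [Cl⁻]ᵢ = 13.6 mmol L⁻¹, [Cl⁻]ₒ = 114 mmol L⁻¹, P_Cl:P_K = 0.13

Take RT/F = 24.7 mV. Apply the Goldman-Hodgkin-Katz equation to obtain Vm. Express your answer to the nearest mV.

-65 mV

Vm = 24.7 · ln[(Σ P·[cation]ₒ + Σ P·[anion]ᵢ) / (Σ P·[cation]ᵢ + Σ P·[anion]ₒ)]
Numerator = 1×5.69 + 0.029×121 + 0.13×13.6 = 10.97
Denominator = 1×135 + 0.029×28.6 + 0.13×114 = 150.6
Vm = 24.7 · ln(0.072798) = 24.7 × (-2.6201) = -64.72 mV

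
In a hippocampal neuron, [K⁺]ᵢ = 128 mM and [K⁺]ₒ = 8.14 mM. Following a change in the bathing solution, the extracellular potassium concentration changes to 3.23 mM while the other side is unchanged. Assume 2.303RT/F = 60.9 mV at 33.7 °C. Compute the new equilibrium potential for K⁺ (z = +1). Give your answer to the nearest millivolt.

-97 mV

After the shift: [K⁺]_out = 3.23, [K⁺]_in = 128 mM.
E_new = (60.9/1)·log₁₀(3.23/128) = 60.90 · (-1.5980) = -97.32 mV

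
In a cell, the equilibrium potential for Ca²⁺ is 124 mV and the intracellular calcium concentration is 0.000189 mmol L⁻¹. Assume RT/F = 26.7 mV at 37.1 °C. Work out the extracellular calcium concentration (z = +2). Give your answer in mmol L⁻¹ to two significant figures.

Nernst: E = (26.7/2) · ln([out]/[in]), so ln([out]/[in]) = 124.0 × 2 / 26.7 = 9.2884.
[out]/[in] = e^(9.2884) = 1.081e+04.
[out] = 1.081e+04 × 0.000189 = 2.043 mmol L⁻¹.

2.0 mmol L⁻¹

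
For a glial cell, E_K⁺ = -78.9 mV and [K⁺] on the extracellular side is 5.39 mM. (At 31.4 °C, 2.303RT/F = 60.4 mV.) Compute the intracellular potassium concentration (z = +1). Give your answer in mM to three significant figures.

Nernst: E = (60.4/1) · log₁₀([out]/[in]), so log₁₀([out]/[in]) = -78.9 × 1 / 60.4 = -1.3063.
[out]/[in] = 10^(-1.3063) = 0.0494.
[in] = 5.39 / 0.0494 = 109.1 mM.

109 mM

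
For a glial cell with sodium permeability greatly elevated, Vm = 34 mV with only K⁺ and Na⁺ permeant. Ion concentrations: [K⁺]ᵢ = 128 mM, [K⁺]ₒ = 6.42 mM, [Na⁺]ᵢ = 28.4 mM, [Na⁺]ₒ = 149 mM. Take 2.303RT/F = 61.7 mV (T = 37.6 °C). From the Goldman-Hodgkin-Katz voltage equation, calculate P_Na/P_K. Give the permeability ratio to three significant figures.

9.35

Let α = P_Na/P_K. GHK: Vm = 61.7·log₁₀[(Kₒ + α·Naₒ)/(Kᵢ + α·Naᵢ)].
10^(Vm/61.7) = 10^(34.0/61.7) = 3.5568
So 3.5568·(Kᵢ + α·Naᵢ) = Kₒ + α·Naₒ → α = (3.5568·128.0 − 6.42) / (149.0 − 3.5568·28.4)
α = (455.3 − 6.42) / (149.0 − 101) = 448.8/47.99 = 9.353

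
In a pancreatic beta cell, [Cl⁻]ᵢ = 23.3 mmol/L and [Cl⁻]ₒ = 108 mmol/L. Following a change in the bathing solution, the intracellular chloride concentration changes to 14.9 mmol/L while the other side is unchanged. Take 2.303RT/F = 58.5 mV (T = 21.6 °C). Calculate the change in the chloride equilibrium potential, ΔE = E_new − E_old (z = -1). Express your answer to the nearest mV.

E_old = (58.5/-1)·log₁₀(108/23.3) = -38.96 mV
E_new = (58.5/-1)·log₁₀(108/14.9) = -50.32 mV
ΔE = -50.32 − (-38.96) = -11.36 mV

-11 mV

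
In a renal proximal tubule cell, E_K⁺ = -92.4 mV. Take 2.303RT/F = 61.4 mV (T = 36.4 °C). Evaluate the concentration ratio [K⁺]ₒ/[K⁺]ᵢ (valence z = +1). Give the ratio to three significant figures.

log₁₀([out]/[in]) = E·z/(61.4) = -92.4 × 1 / 61.4 = -1.5049
[out]/[in] = 10^(-1.5049) = 0.03127

0.0313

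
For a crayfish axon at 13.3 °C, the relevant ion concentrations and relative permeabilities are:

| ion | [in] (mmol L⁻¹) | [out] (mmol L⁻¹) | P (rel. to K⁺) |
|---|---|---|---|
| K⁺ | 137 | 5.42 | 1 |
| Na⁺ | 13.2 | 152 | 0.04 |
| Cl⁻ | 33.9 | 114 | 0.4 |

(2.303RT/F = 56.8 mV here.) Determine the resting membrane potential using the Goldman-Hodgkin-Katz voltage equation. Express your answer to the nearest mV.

Vm = 56.8 · log₁₀[(Σ P·[cation]ₒ + Σ P·[anion]ᵢ) / (Σ P·[cation]ᵢ + Σ P·[anion]ₒ)]
Numerator = 1×5.42 + 0.04×152 + 0.4×33.9 = 25.06
Denominator = 1×137 + 0.04×13.2 + 0.4×114 = 183.1
Vm = 56.8 · log₁₀(0.13684) = 56.8 × (-0.8638) = -49.06 mV

-49 mV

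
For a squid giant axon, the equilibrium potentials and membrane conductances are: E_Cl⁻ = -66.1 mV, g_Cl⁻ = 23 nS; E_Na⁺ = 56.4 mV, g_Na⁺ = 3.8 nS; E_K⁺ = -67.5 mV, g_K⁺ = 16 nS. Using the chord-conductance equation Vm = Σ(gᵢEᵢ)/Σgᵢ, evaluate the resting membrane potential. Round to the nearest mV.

Σ gᵢEᵢ = 23·(-66.1) + 3.8·(56.4) + 16·(-67.5) = -2385.98
Σ gᵢ = 23 + 3.8 + 16 = 42.8
Vm = -2385.98 / 42.8 = -55.75 mV

-56 mV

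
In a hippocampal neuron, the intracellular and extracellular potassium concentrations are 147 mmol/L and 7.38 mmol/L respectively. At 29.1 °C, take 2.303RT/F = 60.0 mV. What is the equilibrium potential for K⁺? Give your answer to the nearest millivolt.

E = (60.0/z) · log₁₀([K⁺]_out/[K⁺]_in) with z = +1.
= (60.0/1) · log₁₀(7.38/147) = 60.00 · log₁₀(0.0502)
= 60.00 · (-1.2993) = -77.96 mV

-78 mV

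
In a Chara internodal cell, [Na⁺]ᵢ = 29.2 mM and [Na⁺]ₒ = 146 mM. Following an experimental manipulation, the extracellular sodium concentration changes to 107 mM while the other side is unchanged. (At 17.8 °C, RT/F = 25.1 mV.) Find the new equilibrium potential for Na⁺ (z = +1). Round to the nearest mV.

After the shift: [Na⁺]_out = 107, [Na⁺]_in = 29.2 mM.
E_new = (25.1/1)·ln(107/29.2) = 25.10 · (1.2987) = 32.60 mV

33 mV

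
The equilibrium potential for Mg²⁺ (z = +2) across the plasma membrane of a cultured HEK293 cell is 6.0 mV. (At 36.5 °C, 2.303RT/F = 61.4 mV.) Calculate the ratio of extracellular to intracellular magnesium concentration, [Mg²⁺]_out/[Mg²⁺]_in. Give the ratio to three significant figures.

log₁₀([out]/[in]) = E·z/(61.4) = 6.0 × 2 / 61.4 = 0.1954
[out]/[in] = 10^(0.1954) = 1.568

1.57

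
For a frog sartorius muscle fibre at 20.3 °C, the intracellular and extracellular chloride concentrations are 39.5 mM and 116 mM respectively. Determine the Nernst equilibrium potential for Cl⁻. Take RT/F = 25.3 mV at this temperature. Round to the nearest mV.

E = (25.3/z) · ln([Cl⁻]_out/[Cl⁻]_in) with z = -1.
For an anion, dividing by z = -1 reverses the sign.
= (25.3/-1) · ln(116/39.5) = -25.30 · ln(2.937)
= -25.30 · (1.0773) = -27.26 mV

-27 mV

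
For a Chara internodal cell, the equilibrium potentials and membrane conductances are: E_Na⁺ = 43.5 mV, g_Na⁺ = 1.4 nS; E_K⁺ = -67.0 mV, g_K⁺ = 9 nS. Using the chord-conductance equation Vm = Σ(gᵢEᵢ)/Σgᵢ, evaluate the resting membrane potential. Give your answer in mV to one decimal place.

Σ gᵢEᵢ = 1.4·(43.5) + 9·(-67.0) = -542.10
Σ gᵢ = 1.4 + 9 = 10.4
Vm = -542.10 / 10.4 = -52.12 mV

-52.1 mV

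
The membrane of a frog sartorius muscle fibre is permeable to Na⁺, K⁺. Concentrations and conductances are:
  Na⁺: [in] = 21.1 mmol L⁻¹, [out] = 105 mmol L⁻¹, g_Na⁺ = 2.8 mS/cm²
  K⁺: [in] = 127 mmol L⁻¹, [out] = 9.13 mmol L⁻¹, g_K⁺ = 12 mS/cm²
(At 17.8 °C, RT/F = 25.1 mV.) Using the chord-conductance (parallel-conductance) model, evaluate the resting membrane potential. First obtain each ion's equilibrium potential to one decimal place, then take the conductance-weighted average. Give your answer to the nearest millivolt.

E_Na⁺ = (25.1/1)·ln(105/21.1) = 40.3 mV
E_K⁺ = (25.1/1)·ln(9.13/127) = -66.1 mV
Vm = (Σ gᵢEᵢ)/(Σ gᵢ) = (2.8·40.3 + 12·-66.1) / (2.8 + 12)
= -680.36 / 14.8 = -45.97 mV

-46 mV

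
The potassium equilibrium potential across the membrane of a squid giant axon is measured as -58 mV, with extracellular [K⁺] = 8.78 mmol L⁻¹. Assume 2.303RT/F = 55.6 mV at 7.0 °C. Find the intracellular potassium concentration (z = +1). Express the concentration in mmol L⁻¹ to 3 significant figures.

Nernst: E = (55.6/1) · log₁₀([out]/[in]), so log₁₀([out]/[in]) = -58.0 × 1 / 55.6 = -1.0432.
[out]/[in] = 10^(-1.0432) = 0.09054.
[in] = 8.78 / 0.09054 = 96.98 mmol L⁻¹.

97.0 mmol L⁻¹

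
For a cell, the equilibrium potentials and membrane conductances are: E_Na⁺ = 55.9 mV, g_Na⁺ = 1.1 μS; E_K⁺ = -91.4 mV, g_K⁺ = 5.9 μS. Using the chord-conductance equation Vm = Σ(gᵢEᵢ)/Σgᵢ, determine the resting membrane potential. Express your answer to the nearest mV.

Σ gᵢEᵢ = 1.1·(55.9) + 5.9·(-91.4) = -477.77
Σ gᵢ = 1.1 + 5.9 = 7
Vm = -477.77 / 7 = -68.25 mV

-68 mV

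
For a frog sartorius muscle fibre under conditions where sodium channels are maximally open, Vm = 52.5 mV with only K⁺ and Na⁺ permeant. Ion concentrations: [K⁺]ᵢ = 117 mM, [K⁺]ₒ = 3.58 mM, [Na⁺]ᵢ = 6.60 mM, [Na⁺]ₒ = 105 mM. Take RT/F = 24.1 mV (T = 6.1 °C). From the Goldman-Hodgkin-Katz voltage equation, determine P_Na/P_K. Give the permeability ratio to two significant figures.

22

Let α = P_Na/P_K. GHK: Vm = 24.1·ln[(Kₒ + α·Naₒ)/(Kᵢ + α·Naᵢ)].
e^(Vm/24.1) = e^(52.5/24.1) = 8.8324
So 8.8324·(Kᵢ + α·Naᵢ) = Kₒ + α·Naₒ → α = (8.8324·117.0 − 3.58) / (105.0 − 8.8324·6.6)
α = (1033 − 3.58) / (105.0 − 58.29) = 1030/46.71 = 22.05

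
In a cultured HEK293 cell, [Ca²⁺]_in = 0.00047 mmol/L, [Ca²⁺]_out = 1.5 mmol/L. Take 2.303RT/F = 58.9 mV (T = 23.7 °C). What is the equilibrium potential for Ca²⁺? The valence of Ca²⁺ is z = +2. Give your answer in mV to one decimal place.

E = (58.9/z) · log₁₀([Ca²⁺]_out/[Ca²⁺]_in) with z = +2.
= (58.9/2) · log₁₀(1.5/0.00047) = 29.45 · log₁₀(3191)
= 29.45 · (3.5040) = 103.19 mV

103.2 mV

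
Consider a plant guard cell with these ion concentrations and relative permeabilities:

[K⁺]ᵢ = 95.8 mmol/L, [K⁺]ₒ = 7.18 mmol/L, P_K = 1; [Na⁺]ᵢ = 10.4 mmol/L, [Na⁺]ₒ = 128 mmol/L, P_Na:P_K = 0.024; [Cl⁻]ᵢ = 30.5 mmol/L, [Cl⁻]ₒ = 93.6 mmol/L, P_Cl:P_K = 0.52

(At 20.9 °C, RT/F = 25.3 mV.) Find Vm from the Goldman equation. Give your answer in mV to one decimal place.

Vm = 25.3 · ln[(Σ P·[cation]ₒ + Σ P·[anion]ᵢ) / (Σ P·[cation]ᵢ + Σ P·[anion]ₒ)]
Numerator = 1×7.18 + 0.024×128 + 0.52×30.5 = 26.11
Denominator = 1×95.8 + 0.024×10.4 + 0.52×93.6 = 144.7
Vm = 25.3 · ln(0.18043) = 25.3 × (-1.7124) = -43.32 mV

-43.3 mV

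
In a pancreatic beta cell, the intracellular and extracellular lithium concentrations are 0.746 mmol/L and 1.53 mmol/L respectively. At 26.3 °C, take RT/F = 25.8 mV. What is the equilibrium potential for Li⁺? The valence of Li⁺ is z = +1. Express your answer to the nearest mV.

19 mV

E = (25.8/z) · ln([Li⁺]_out/[Li⁺]_in) with z = +1.
= (25.8/1) · ln(1.53/0.746) = 25.80 · ln(2.051)
= 25.80 · (0.7183) = 18.53 mV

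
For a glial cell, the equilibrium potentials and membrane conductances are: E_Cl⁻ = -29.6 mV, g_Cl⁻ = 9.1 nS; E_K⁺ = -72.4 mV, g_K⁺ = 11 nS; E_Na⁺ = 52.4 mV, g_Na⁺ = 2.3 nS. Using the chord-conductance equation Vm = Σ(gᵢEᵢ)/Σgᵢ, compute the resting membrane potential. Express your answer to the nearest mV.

-42 mV

Σ gᵢEᵢ = 9.1·(-29.6) + 11·(-72.4) + 2.3·(52.4) = -945.24
Σ gᵢ = 9.1 + 11 + 2.3 = 22.4
Vm = -945.24 / 22.4 = -42.20 mV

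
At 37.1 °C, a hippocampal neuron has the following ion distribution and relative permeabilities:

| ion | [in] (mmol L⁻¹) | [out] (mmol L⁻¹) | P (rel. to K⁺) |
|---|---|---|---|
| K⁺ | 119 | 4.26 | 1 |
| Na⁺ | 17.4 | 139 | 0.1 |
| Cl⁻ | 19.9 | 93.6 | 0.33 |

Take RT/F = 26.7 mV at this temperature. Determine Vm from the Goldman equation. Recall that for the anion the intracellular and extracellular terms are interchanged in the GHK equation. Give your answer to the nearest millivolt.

Vm = 26.7 · ln[(Σ P·[cation]ₒ + Σ P·[anion]ᵢ) / (Σ P·[cation]ᵢ + Σ P·[anion]ₒ)]
Numerator = 1×4.26 + 0.1×139 + 0.33×19.9 = 24.73
Denominator = 1×119 + 0.1×17.4 + 0.33×93.6 = 151.6
Vm = 26.7 · ln(0.16308) = 26.7 × (-1.8135) = -48.42 mV

-48 mV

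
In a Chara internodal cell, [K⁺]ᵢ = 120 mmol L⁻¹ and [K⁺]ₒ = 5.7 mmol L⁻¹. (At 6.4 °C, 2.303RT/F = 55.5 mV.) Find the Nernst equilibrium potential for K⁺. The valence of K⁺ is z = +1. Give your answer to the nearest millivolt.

-73 mV

E = (55.5/z) · log₁₀([K⁺]_out/[K⁺]_in) with z = +1.
= (55.5/1) · log₁₀(5.7/120) = 55.50 · log₁₀(0.0475)
= 55.50 · (-1.3233) = -73.44 mV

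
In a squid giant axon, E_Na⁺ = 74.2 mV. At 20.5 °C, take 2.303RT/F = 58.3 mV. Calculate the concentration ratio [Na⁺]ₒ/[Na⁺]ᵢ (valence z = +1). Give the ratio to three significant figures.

log₁₀([out]/[in]) = E·z/(58.3) = 74.2 × 1 / 58.3 = 1.2727
[out]/[in] = 10^(1.2727) = 18.74

18.7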